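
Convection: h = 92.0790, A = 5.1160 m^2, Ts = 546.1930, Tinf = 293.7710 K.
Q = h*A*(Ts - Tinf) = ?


dT = 252.4220 K
Q = 92.0790 * 5.1160 * 252.4220 = 118909.9875 W

118909.9875 W


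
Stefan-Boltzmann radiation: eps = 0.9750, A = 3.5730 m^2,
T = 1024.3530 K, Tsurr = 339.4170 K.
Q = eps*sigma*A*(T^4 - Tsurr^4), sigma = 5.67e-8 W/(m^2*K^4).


T^4 = 1.1010e+12
Tsurr^4 = 1.3272e+10
Q = 0.9750 * 5.67e-8 * 3.5730 * 1.0878e+12 = 214858.4392 W

214858.4392 W


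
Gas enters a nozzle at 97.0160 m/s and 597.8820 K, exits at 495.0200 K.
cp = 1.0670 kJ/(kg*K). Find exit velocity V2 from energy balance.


dT = 102.8620 K
2*cp*1000*dT = 219507.5080
V1^2 = 9412.1043
V2 = sqrt(228919.6123) = 478.4554 m/s

478.4554 m/s


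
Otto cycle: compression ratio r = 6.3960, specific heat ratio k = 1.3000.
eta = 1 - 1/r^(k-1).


r^(k-1) = 1.7449
eta = 1 - 1/1.7449 = 0.4269 = 42.6904%

42.6904%


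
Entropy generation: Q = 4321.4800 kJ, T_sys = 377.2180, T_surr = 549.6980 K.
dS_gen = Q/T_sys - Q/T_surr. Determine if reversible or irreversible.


dS_sys = 4321.4800/377.2180 = 11.4562 kJ/K
dS_surr = -4321.4800/549.6980 = -7.8616 kJ/K
dS_gen = 11.4562 - 7.8616 = 3.5946 kJ/K (irreversible)

dS_gen = 3.5946 kJ/K, irreversible


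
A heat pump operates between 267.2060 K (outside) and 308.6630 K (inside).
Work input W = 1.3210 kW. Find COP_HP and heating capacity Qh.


COP = 308.6630 / 41.4570 = 7.4454
Qh = 7.4454 * 1.3210 = 9.8353 kW

COP = 7.4454, Qh = 9.8353 kW


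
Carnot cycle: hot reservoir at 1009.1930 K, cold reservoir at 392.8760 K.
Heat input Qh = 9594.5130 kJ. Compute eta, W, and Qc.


eta = 1 - 392.8760/1009.1930 = 0.6107
W = 0.6107 * 9594.5130 = 5859.3960 kJ
Qc = 9594.5130 - 5859.3960 = 3735.1170 kJ

eta = 61.0703%, W = 5859.3960 kJ, Qc = 3735.1170 kJ


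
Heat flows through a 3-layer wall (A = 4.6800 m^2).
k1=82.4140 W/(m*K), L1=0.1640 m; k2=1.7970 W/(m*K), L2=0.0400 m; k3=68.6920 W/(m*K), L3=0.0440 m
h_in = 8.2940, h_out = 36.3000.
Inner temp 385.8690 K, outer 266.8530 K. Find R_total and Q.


R_conv_in = 1/(8.2940*4.6800) = 0.0258
R_1 = 0.1640/(82.4140*4.6800) = 0.0004
R_2 = 0.0400/(1.7970*4.6800) = 0.0048
R_3 = 0.0440/(68.6920*4.6800) = 0.0001
R_conv_out = 1/(36.3000*4.6800) = 0.0059
R_total = 0.0370 K/W
Q = 119.0160 / 0.0370 = 3219.4913 W

R_total = 0.0370 K/W, Q = 3219.4913 W


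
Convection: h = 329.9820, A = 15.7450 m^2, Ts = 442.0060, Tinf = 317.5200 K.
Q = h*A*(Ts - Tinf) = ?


dT = 124.4860 K
Q = 329.9820 * 15.7450 * 124.4860 = 646775.3025 W

646775.3025 W


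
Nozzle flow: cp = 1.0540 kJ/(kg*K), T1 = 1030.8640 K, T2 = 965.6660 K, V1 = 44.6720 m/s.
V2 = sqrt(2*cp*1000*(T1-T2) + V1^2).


dT = 65.1980 K
2*cp*1000*dT = 137437.3840
V1^2 = 1995.5876
V2 = sqrt(139432.9716) = 373.4072 m/s

373.4072 m/s


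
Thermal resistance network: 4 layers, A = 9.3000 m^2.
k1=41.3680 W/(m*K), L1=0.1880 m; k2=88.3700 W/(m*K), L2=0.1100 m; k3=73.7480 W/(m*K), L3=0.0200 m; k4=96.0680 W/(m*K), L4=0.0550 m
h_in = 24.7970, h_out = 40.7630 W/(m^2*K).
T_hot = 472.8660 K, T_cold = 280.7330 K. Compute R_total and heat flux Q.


R_conv_in = 1/(24.7970*9.3000) = 0.0043
R_1 = 0.1880/(41.3680*9.3000) = 0.0005
R_2 = 0.1100/(88.3700*9.3000) = 0.0001
R_3 = 0.0200/(73.7480*9.3000) = 2.9161e-05
R_4 = 0.0550/(96.0680*9.3000) = 6.1560e-05
R_conv_out = 1/(40.7630*9.3000) = 0.0026
R_total = 0.0077 K/W
Q = 192.1330 / 0.0077 = 24993.3277 W

R_total = 0.0077 K/W, Q = 24993.3277 W


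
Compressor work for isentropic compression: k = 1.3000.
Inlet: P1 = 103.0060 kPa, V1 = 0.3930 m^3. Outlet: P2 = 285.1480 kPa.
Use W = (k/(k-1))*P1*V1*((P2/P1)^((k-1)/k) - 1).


(k-1)/k = 0.2308
(P2/P1)^exp = 1.2649
W = 4.3333 * 103.0060 * 0.3930 * (1.2649 - 1) = 46.4643 kJ

46.4643 kJ


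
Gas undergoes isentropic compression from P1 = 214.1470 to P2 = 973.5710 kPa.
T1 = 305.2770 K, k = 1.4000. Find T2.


(k-1)/k = 0.2857
(P2/P1)^exp = 1.5414
T2 = 305.2770 * 1.5414 = 470.5391 K

470.5391 K


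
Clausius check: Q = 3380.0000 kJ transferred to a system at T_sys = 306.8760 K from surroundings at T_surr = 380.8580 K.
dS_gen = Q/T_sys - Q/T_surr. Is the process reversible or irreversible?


dS_sys = 3380.0000/306.8760 = 11.0142 kJ/K
dS_surr = -3380.0000/380.8580 = -8.8747 kJ/K
dS_gen = 11.0142 - 8.8747 = 2.1395 kJ/K (irreversible)

dS_gen = 2.1395 kJ/K, irreversible


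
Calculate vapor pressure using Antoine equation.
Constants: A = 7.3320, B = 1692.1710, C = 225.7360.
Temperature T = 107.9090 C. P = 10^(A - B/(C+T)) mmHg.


C+T = 333.6450
B/(C+T) = 5.0718
log10(P) = 7.3320 - 5.0718 = 2.2602
P = 10^2.2602 = 182.0661 mmHg

182.0661 mmHg


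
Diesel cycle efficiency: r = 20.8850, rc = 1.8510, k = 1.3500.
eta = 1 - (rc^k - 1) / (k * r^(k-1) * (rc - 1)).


r^(k-1) = 2.8970
rc^k = 2.2961
eta = 0.6106 = 61.0554%

61.0554%


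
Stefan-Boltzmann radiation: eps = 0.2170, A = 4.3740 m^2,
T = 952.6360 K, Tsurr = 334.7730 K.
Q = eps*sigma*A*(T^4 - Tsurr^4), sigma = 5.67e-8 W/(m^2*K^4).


T^4 = 8.2358e+11
Tsurr^4 = 1.2560e+10
Q = 0.2170 * 5.67e-8 * 4.3740 * 8.1102e+11 = 43647.0754 W

43647.0754 W


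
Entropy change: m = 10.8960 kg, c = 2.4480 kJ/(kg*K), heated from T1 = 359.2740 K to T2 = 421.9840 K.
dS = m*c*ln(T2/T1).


T2/T1 = 1.1745
ln(T2/T1) = 0.1609
dS = 10.8960 * 2.4480 * 0.1609 = 4.2913 kJ/K

4.2913 kJ/K


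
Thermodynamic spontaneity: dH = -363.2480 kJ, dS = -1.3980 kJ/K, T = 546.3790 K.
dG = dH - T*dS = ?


T*dS = 546.3790 * -1.3980 = -763.8378 kJ
dG = -363.2480 + 763.8378 = 400.5898 kJ (non-spontaneous)

dG = 400.5898 kJ, non-spontaneous


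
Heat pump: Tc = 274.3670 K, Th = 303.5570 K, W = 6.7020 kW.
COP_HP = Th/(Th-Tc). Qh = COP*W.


COP = 303.5570 / 29.1900 = 10.3993
Qh = 10.3993 * 6.7020 = 69.6964 kW

COP = 10.3993, Qh = 69.6964 kW


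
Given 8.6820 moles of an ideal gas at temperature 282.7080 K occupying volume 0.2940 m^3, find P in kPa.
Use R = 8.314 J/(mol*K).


P = nRT/V = 8.6820 * 8.314 * 282.7080 / 0.2940
= 20406.4707 / 0.2940 = 69409.7643 Pa = 69.4098 kPa

69.4098 kPa


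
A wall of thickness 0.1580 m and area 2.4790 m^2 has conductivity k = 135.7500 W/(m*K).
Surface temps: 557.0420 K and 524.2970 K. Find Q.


dT = 32.7450 K
Q = 135.7500 * 2.4790 * 32.7450 / 0.1580 = 69743.5859 W

69743.5859 W


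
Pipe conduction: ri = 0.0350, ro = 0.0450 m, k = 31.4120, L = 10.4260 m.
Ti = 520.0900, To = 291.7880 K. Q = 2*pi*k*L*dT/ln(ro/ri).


dT = 228.3020 K
ln(ro/ri) = 0.2513
Q = 2*pi*31.4120*10.4260*228.3020 / 0.2513 = 1869327.8275 W

1869327.8275 W


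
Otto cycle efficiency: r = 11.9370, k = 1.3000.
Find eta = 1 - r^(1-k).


r^(k-1) = 2.1041
eta = 1 - 1/2.1041 = 0.5247 = 52.4740%

52.4740%


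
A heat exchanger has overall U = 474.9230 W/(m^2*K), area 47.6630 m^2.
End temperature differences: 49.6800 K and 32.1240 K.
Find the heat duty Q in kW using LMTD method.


LMTD = 40.2661 K
Q = 474.9230 * 47.6630 * 40.2661 = 911474.7296 W = 911.4747 kW

911.4747 kW


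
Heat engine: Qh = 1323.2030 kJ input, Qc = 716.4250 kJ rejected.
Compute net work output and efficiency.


W = 1323.2030 - 716.4250 = 606.7780 kJ
eta = 606.7780 / 1323.2030 = 0.4586 = 45.8568%

W = 606.7780 kJ, eta = 45.8568%


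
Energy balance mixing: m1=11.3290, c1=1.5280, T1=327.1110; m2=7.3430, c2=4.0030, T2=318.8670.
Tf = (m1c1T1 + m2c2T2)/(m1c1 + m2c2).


num = 15035.3102
den = 46.7047
Tf = 321.9226 K

321.9226 K


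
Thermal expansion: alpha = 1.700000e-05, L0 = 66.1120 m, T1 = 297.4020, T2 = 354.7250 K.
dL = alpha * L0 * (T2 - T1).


dT = 57.3230 K
dL = 1.700000e-05 * 66.1120 * 57.3230 = 0.064426 m
L_final = 66.176426 m

dL = 0.064426 m


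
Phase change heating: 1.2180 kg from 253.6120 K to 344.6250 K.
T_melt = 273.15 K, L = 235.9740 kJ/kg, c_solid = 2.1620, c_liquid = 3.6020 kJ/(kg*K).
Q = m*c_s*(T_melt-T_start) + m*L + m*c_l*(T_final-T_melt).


Q1 (sensible, solid) = 1.2180 * 2.1620 * 19.5380 = 51.4497 kJ
Q2 (latent) = 1.2180 * 235.9740 = 287.4163 kJ
Q3 (sensible, liquid) = 1.2180 * 3.6020 * 71.4750 = 313.5777 kJ
Q_total = 652.4438 kJ

652.4438 kJ


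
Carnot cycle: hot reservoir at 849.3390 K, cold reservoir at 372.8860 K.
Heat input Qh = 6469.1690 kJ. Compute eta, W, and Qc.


eta = 1 - 372.8860/849.3390 = 0.5610
W = 0.5610 * 6469.1690 = 3629.0044 kJ
Qc = 6469.1690 - 3629.0044 = 2840.1646 kJ

eta = 56.0969%, W = 3629.0044 kJ, Qc = 2840.1646 kJ


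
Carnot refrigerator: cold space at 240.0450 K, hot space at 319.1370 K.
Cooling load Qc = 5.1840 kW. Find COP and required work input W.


COP = 240.0450 / 79.0920 = 3.0350
W = 5.1840 / 3.0350 = 1.7081 kW

COP = 3.0350, W = 1.7081 kW


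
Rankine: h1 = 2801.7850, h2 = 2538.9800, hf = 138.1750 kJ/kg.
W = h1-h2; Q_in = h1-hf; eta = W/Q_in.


W = 262.8050 kJ/kg
Q_in = 2663.6100 kJ/kg
eta = 0.0987 = 9.8665%

eta = 9.8665%


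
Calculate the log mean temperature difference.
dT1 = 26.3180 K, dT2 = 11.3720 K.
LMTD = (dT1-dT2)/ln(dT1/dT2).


dT1/dT2 = 2.3143
ln(dT1/dT2) = 0.8391
LMTD = 14.9460 / 0.8391 = 17.8120 K

17.8120 K


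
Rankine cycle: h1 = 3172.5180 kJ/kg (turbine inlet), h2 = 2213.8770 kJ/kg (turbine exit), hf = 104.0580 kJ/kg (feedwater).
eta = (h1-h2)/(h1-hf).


W = 958.6410 kJ/kg
Q_in = 3068.4600 kJ/kg
eta = 0.3124 = 31.2418%

eta = 31.2418%


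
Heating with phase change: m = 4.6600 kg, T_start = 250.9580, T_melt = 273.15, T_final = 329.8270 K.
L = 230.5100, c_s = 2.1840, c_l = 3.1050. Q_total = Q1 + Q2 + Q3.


Q1 (sensible, solid) = 4.6600 * 2.1840 * 22.1920 = 225.8577 kJ
Q2 (latent) = 4.6600 * 230.5100 = 1074.1766 kJ
Q3 (sensible, liquid) = 4.6600 * 3.1050 * 56.6770 = 820.0765 kJ
Q_total = 2120.1109 kJ

2120.1109 kJ


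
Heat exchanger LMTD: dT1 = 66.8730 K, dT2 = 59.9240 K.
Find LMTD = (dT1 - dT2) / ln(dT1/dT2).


dT1/dT2 = 1.1160
ln(dT1/dT2) = 0.1097
LMTD = 6.9490 / 0.1097 = 63.3350 K

63.3350 K


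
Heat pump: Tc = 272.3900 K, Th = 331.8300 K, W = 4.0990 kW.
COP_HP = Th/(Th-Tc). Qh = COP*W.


COP = 331.8300 / 59.4400 = 5.5826
Qh = 5.5826 * 4.0990 = 22.8831 kW

COP = 5.5826, Qh = 22.8831 kW


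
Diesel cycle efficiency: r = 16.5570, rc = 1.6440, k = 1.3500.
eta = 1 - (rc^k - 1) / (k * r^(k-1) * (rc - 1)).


r^(k-1) = 2.6708
rc^k = 1.9564
eta = 0.5881 = 58.8096%

58.8096%


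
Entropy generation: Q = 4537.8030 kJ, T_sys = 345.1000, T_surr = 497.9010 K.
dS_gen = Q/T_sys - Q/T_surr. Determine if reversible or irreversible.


dS_sys = 4537.8030/345.1000 = 13.1492 kJ/K
dS_surr = -4537.8030/497.9010 = -9.1139 kJ/K
dS_gen = 13.1492 - 9.1139 = 4.0354 kJ/K (irreversible)

dS_gen = 4.0354 kJ/K, irreversible


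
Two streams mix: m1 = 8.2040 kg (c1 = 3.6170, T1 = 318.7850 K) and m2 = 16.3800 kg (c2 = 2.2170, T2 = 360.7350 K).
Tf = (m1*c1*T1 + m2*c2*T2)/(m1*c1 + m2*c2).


num = 22559.4807
den = 65.9883
Tf = 341.8708 K

341.8708 K


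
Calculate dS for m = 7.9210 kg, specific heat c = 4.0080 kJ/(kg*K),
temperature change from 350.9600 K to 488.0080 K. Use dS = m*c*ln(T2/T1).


T2/T1 = 1.3905
ln(T2/T1) = 0.3297
dS = 7.9210 * 4.0080 * 0.3297 = 10.4658 kJ/K

10.4658 kJ/K


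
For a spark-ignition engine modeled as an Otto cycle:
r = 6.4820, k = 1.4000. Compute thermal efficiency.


r^(k-1) = 2.1119
eta = 1 - 1/2.1119 = 0.5265 = 52.6504%

52.6504%


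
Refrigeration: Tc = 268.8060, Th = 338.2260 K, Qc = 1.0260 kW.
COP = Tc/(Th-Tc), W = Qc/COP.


COP = 268.8060 / 69.4200 = 3.8722
W = 1.0260 / 3.8722 = 0.2650 kW

COP = 3.8722, W = 0.2650 kW


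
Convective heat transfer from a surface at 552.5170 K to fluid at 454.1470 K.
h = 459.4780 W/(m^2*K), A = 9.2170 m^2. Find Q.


dT = 98.3700 K
Q = 459.4780 * 9.2170 * 98.3700 = 416597.8084 W

416597.8084 W


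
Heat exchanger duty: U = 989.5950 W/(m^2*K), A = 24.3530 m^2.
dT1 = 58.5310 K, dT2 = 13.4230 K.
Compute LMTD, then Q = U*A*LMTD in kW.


LMTD = 30.6318 K
Q = 989.5950 * 24.3530 * 30.6318 = 738214.5615 W = 738.2146 kW

738.2146 kW


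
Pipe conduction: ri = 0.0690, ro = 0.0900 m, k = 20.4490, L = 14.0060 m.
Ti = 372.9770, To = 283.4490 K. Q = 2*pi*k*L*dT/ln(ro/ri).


dT = 89.5280 K
ln(ro/ri) = 0.2657
Q = 2*pi*20.4490*14.0060*89.5280 / 0.2657 = 606356.7537 W

606356.7537 W


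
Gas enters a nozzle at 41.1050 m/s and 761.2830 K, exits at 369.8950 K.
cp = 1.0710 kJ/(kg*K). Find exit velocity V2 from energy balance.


dT = 391.3880 K
2*cp*1000*dT = 838353.0960
V1^2 = 1689.6210
V2 = sqrt(840042.7170) = 916.5384 m/s

916.5384 m/s


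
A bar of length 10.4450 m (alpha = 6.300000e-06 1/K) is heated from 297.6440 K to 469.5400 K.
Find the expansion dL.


dT = 171.8960 K
dL = 6.300000e-06 * 10.4450 * 171.8960 = 0.011311 m
L_final = 10.456311 m

dL = 0.011311 m


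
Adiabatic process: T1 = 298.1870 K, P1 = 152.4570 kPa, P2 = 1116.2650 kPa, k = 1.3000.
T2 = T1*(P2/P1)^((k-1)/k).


(k-1)/k = 0.2308
(P2/P1)^exp = 1.5832
T2 = 298.1870 * 1.5832 = 472.0809 K

472.0809 K


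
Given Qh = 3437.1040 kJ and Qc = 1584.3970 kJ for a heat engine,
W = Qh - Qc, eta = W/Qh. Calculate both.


W = 3437.1040 - 1584.3970 = 1852.7070 kJ
eta = 1852.7070 / 3437.1040 = 0.5390 = 53.9031%

W = 1852.7070 kJ, eta = 53.9031%


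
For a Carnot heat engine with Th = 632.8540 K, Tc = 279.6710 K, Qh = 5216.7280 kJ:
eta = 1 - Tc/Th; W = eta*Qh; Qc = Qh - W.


eta = 1 - 279.6710/632.8540 = 0.5581
W = 0.5581 * 5216.7280 = 2911.3502 kJ
Qc = 5216.7280 - 2911.3502 = 2305.3778 kJ

eta = 55.8080%, W = 2911.3502 kJ, Qc = 2305.3778 kJ


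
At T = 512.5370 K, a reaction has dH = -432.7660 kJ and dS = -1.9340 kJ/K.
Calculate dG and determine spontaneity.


T*dS = 512.5370 * -1.9340 = -991.2466 kJ
dG = -432.7660 + 991.2466 = 558.4806 kJ (non-spontaneous)

dG = 558.4806 kJ, non-spontaneous


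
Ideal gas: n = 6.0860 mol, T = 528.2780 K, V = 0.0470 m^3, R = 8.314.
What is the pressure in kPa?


P = nRT/V = 6.0860 * 8.314 * 528.2780 / 0.0470
= 26730.3406 / 0.0470 = 568730.6518 Pa = 568.7307 kPa

568.7307 kPa


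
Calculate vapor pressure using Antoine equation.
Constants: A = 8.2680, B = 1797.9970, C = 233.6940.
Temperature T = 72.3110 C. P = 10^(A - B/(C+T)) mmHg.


C+T = 306.0050
B/(C+T) = 5.8757
log10(P) = 8.2680 - 5.8757 = 2.3923
P = 10^2.3923 = 246.7680 mmHg

246.7680 mmHg


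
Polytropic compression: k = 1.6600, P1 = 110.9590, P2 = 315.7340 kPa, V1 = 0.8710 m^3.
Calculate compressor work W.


(k-1)/k = 0.3976
(P2/P1)^exp = 1.5155
W = 2.5152 * 110.9590 * 0.8710 * (1.5155 - 1) = 125.3177 kJ

125.3177 kJ


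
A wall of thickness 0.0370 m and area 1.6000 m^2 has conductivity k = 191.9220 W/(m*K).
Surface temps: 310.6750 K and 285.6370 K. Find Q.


dT = 25.0380 K
Q = 191.9220 * 1.6000 * 25.0380 / 0.0370 = 207798.6178 W

207798.6178 W


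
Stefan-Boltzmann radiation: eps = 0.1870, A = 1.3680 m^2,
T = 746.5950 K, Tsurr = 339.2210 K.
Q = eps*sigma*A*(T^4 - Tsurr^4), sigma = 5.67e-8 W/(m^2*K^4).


T^4 = 3.1070e+11
Tsurr^4 = 1.3241e+10
Q = 0.1870 * 5.67e-8 * 1.3680 * 2.9746e+11 = 4314.5593 W

4314.5593 W


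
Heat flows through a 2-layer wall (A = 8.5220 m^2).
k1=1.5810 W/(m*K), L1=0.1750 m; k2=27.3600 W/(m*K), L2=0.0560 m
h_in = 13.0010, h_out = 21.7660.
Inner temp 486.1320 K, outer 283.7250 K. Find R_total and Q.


R_conv_in = 1/(13.0010*8.5220) = 0.0090
R_1 = 0.1750/(1.5810*8.5220) = 0.0130
R_2 = 0.0560/(27.3600*8.5220) = 0.0002
R_conv_out = 1/(21.7660*8.5220) = 0.0054
R_total = 0.0276 K/W
Q = 202.4070 / 0.0276 = 7321.4660 W

R_total = 0.0276 K/W, Q = 7321.4660 W


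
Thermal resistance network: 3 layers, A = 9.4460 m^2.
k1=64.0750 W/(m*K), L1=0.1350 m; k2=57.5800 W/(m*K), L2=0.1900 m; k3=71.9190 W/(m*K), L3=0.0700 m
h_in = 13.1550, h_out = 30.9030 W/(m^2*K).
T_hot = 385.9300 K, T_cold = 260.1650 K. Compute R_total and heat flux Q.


R_conv_in = 1/(13.1550*9.4460) = 0.0080
R_1 = 0.1350/(64.0750*9.4460) = 0.0002
R_2 = 0.1900/(57.5800*9.4460) = 0.0003
R_3 = 0.0700/(71.9190*9.4460) = 0.0001
R_conv_out = 1/(30.9030*9.4460) = 0.0034
R_total = 0.0121 K/W
Q = 125.7650 / 0.0121 = 10352.1904 W

R_total = 0.0121 K/W, Q = 10352.1904 W


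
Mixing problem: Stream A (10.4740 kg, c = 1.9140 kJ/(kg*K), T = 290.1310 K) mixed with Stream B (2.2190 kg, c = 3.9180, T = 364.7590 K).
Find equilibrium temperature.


num = 8987.5547
den = 28.7413
Tf = 312.7055 K

312.7055 K


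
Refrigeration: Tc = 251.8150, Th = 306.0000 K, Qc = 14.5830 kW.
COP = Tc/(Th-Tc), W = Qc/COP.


COP = 251.8150 / 54.1850 = 4.6473
W = 14.5830 / 4.6473 = 3.1379 kW

COP = 4.6473, W = 3.1379 kW


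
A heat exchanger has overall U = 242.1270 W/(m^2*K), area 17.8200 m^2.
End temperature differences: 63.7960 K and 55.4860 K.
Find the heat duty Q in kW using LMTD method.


LMTD = 59.5444 K
Q = 242.1270 * 17.8200 * 59.5444 = 256916.3502 W = 256.9164 kW

256.9164 kW


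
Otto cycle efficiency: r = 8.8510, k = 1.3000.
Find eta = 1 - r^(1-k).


r^(k-1) = 1.9235
eta = 1 - 1/1.9235 = 0.4801 = 48.0121%

48.0121%


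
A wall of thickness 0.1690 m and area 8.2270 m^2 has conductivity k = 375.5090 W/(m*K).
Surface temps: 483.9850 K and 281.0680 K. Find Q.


dT = 202.9170 K
Q = 375.5090 * 8.2270 * 202.9170 / 0.1690 = 3709313.8064 W

3709313.8064 W


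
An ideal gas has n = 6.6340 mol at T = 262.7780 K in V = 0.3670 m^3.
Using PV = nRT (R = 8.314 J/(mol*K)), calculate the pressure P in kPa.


P = nRT/V = 6.6340 * 8.314 * 262.7780 / 0.3670
= 14493.5406 / 0.3670 = 39491.9361 Pa = 39.4919 kPa

39.4919 kPa


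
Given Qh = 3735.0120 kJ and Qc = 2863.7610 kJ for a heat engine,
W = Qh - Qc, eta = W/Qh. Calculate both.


W = 3735.0120 - 2863.7610 = 871.2510 kJ
eta = 871.2510 / 3735.0120 = 0.2333 = 23.3266%

W = 871.2510 kJ, eta = 23.3266%


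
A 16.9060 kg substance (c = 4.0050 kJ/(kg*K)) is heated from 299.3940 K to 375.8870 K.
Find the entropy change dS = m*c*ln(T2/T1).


T2/T1 = 1.2555
ln(T2/T1) = 0.2275
dS = 16.9060 * 4.0050 * 0.2275 = 15.4056 kJ/K

15.4056 kJ/K


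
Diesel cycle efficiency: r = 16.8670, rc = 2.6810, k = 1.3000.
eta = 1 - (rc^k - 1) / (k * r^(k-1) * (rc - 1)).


r^(k-1) = 2.3341
rc^k = 3.6040
eta = 0.4895 = 48.9471%

48.9471%


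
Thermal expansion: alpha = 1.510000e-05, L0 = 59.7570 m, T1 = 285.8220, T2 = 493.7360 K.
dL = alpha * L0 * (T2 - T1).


dT = 207.9140 K
dL = 1.510000e-05 * 59.7570 * 207.9140 = 0.187607 m
L_final = 59.944607 m

dL = 0.187607 m


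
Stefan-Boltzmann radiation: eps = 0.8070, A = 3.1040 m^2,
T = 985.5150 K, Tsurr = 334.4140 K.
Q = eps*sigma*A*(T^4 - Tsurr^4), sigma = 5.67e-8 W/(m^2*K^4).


T^4 = 9.4331e+11
Tsurr^4 = 1.2507e+10
Q = 0.8070 * 5.67e-8 * 3.1040 * 9.3080e+11 = 132201.0132 W

132201.0132 W


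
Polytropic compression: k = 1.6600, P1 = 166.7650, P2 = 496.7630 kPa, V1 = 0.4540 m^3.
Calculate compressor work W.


(k-1)/k = 0.3976
(P2/P1)^exp = 1.5434
W = 2.5152 * 166.7650 * 0.4540 * (1.5434 - 1) = 103.4751 kJ

103.4751 kJ


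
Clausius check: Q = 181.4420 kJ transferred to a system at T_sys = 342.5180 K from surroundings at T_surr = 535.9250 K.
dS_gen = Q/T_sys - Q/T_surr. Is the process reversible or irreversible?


dS_sys = 181.4420/342.5180 = 0.5297 kJ/K
dS_surr = -181.4420/535.9250 = -0.3386 kJ/K
dS_gen = 0.5297 - 0.3386 = 0.1912 kJ/K (irreversible)

dS_gen = 0.1912 kJ/K, irreversible


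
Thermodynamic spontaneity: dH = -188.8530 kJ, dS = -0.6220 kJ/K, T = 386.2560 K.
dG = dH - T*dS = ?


T*dS = 386.2560 * -0.6220 = -240.2512 kJ
dG = -188.8530 + 240.2512 = 51.3982 kJ (non-spontaneous)

dG = 51.3982 kJ, non-spontaneous


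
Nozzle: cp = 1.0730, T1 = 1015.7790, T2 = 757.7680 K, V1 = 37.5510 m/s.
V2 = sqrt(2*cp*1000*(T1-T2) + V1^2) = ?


dT = 258.0110 K
2*cp*1000*dT = 553691.6060
V1^2 = 1410.0776
V2 = sqrt(555101.6836) = 745.0515 m/s

745.0515 m/s


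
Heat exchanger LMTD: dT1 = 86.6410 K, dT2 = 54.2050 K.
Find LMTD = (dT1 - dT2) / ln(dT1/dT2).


dT1/dT2 = 1.5984
ln(dT1/dT2) = 0.4690
LMTD = 32.4360 / 0.4690 = 69.1599 K

69.1599 K


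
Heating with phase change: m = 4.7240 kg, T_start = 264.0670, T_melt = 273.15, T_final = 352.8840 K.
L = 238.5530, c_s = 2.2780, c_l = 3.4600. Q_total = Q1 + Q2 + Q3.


Q1 (sensible, solid) = 4.7240 * 2.2780 * 9.0830 = 97.7446 kJ
Q2 (latent) = 4.7240 * 238.5530 = 1126.9244 kJ
Q3 (sensible, liquid) = 4.7240 * 3.4600 * 79.7340 = 1303.2554 kJ
Q_total = 2527.9244 kJ

2527.9244 kJ


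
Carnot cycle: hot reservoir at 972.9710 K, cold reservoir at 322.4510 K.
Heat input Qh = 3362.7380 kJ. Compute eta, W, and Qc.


eta = 1 - 322.4510/972.9710 = 0.6686
W = 0.6686 * 3362.7380 = 2248.2976 kJ
Qc = 3362.7380 - 2248.2976 = 1114.4404 kJ

eta = 66.8591%, W = 2248.2976 kJ, Qc = 1114.4404 kJ


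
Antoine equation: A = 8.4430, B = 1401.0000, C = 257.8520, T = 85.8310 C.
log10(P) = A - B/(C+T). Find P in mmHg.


C+T = 343.6830
B/(C+T) = 4.0764
log10(P) = 8.4430 - 4.0764 = 4.3666
P = 10^4.3666 = 23257.8252 mmHg

23257.8252 mmHg


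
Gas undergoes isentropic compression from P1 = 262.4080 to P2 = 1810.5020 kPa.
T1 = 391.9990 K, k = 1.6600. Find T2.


(k-1)/k = 0.3976
(P2/P1)^exp = 2.1553
T2 = 391.9990 * 2.1553 = 844.8750 K

844.8750 K


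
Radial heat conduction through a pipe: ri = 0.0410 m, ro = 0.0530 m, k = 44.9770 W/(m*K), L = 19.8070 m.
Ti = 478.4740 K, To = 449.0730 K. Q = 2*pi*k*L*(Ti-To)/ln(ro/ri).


dT = 29.4010 K
ln(ro/ri) = 0.2567
Q = 2*pi*44.9770*19.8070*29.4010 / 0.2567 = 641049.7148 W

641049.7148 W


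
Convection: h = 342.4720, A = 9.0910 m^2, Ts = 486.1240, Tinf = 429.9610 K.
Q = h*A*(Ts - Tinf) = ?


dT = 56.1630 K
Q = 342.4720 * 9.0910 * 56.1630 = 174858.6116 W

174858.6116 W


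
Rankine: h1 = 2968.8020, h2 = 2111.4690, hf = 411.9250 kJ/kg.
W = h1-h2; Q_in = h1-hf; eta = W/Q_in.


W = 857.3330 kJ/kg
Q_in = 2556.8770 kJ/kg
eta = 0.3353 = 33.5305%

eta = 33.5305%


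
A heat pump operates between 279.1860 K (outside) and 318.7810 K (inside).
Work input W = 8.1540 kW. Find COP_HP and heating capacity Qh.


COP = 318.7810 / 39.5950 = 8.0510
Qh = 8.0510 * 8.1540 = 65.6482 kW

COP = 8.0510, Qh = 65.6482 kW


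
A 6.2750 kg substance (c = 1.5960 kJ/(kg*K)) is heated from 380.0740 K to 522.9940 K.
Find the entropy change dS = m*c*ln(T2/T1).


T2/T1 = 1.3760
ln(T2/T1) = 0.3192
dS = 6.2750 * 1.5960 * 0.3192 = 3.1968 kJ/K

3.1968 kJ/K


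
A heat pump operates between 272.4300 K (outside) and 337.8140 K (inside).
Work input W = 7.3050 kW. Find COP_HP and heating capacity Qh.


COP = 337.8140 / 65.3840 = 5.1666
Qh = 5.1666 * 7.3050 = 37.7421 kW

COP = 5.1666, Qh = 37.7421 kW


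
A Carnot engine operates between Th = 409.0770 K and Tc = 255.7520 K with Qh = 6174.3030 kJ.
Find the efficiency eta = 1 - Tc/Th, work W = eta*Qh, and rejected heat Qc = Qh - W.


eta = 1 - 255.7520/409.0770 = 0.3748
W = 0.3748 * 6174.3030 = 2314.1731 kJ
Qc = 6174.3030 - 2314.1731 = 3860.1299 kJ

eta = 37.4807%, W = 2314.1731 kJ, Qc = 3860.1299 kJ


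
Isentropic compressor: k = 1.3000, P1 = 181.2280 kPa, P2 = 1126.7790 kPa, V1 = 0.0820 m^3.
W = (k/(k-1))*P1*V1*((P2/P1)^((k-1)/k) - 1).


(k-1)/k = 0.2308
(P2/P1)^exp = 1.5245
W = 4.3333 * 181.2280 * 0.0820 * (1.5245 - 1) = 33.7791 kJ

33.7791 kJ


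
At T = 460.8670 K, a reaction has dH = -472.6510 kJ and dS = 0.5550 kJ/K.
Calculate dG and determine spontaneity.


T*dS = 460.8670 * 0.5550 = 255.7812 kJ
dG = -472.6510 - 255.7812 = -728.4322 kJ (spontaneous)

dG = -728.4322 kJ, spontaneous


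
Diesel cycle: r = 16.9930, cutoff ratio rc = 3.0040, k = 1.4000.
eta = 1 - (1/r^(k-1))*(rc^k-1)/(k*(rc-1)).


r^(k-1) = 3.1053
rc^k = 4.6642
eta = 0.5794 = 57.9420%

57.9420%


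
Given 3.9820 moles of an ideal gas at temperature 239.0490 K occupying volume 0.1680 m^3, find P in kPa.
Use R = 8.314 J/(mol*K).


P = nRT/V = 3.9820 * 8.314 * 239.0490 / 0.1680
= 7914.0394 / 0.1680 = 47107.3773 Pa = 47.1074 kPa

47.1074 kPa


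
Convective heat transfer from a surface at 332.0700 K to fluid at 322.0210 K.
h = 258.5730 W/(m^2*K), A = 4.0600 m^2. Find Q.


dT = 10.0490 K
Q = 258.5730 * 4.0600 * 10.0490 = 10549.5043 W

10549.5043 W


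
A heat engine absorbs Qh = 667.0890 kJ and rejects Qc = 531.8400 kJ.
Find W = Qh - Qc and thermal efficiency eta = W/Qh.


W = 667.0890 - 531.8400 = 135.2490 kJ
eta = 135.2490 / 667.0890 = 0.2027 = 20.2745%

W = 135.2490 kJ, eta = 20.2745%


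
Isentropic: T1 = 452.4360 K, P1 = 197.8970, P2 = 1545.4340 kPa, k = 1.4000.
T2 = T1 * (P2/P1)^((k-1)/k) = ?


(k-1)/k = 0.2857
(P2/P1)^exp = 1.7990
T2 = 452.4360 * 1.7990 = 813.9335 K

813.9335 K


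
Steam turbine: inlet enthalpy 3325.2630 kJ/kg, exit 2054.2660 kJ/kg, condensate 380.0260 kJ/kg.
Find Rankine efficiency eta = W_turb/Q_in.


W = 1270.9970 kJ/kg
Q_in = 2945.2370 kJ/kg
eta = 0.4315 = 43.1543%

eta = 43.1543%


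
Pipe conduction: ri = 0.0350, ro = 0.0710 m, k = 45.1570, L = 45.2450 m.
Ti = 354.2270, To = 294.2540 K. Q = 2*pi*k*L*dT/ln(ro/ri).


dT = 59.9730 K
ln(ro/ri) = 0.7073
Q = 2*pi*45.1570*45.2450*59.9730 / 0.7073 = 1088449.0979 W

1088449.0979 W


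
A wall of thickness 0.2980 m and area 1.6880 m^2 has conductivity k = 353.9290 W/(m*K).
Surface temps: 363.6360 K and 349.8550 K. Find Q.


dT = 13.7810 K
Q = 353.9290 * 1.6880 * 13.7810 / 0.2980 = 27628.2298 W

27628.2298 W


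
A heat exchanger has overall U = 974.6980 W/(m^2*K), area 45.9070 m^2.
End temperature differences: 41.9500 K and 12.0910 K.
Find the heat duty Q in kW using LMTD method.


LMTD = 24.0021 K
Q = 974.6980 * 45.9070 * 24.0021 = 1073984.2458 W = 1073.9842 kW

1073.9842 kW


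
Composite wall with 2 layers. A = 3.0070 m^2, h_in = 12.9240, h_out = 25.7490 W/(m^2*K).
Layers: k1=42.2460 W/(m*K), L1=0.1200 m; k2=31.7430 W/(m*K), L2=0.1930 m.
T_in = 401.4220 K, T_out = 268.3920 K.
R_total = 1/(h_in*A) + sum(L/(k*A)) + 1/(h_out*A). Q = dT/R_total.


R_conv_in = 1/(12.9240*3.0070) = 0.0257
R_1 = 0.1200/(42.2460*3.0070) = 0.0009
R_2 = 0.1930/(31.7430*3.0070) = 0.0020
R_conv_out = 1/(25.7490*3.0070) = 0.0129
R_total = 0.0416 K/W
Q = 133.0300 / 0.0416 = 3196.7818 W

R_total = 0.0416 K/W, Q = 3196.7818 W


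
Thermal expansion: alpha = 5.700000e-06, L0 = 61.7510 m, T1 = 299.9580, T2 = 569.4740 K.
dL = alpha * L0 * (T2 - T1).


dT = 269.5160 K
dL = 5.700000e-06 * 61.7510 * 269.5160 = 0.094864 m
L_final = 61.845864 m

dL = 0.094864 m


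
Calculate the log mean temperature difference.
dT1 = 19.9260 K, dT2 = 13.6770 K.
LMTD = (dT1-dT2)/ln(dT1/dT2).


dT1/dT2 = 1.4569
ln(dT1/dT2) = 0.3763
LMTD = 6.2490 / 0.3763 = 16.6060 K

16.6060 K


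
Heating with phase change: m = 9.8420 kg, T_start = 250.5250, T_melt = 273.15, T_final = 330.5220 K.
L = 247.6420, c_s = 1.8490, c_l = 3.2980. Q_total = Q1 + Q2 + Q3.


Q1 (sensible, solid) = 9.8420 * 1.8490 * 22.6250 = 411.7265 kJ
Q2 (latent) = 9.8420 * 247.6420 = 2437.2926 kJ
Q3 (sensible, liquid) = 9.8420 * 3.2980 * 57.3720 = 1862.2329 kJ
Q_total = 4711.2520 kJ

4711.2520 kJ


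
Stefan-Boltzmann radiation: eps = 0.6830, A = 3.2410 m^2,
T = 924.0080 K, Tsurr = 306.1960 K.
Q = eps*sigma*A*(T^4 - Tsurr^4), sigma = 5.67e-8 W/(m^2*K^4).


T^4 = 7.2896e+11
Tsurr^4 = 8.7902e+09
Q = 0.6830 * 5.67e-8 * 3.2410 * 7.2017e+11 = 90389.2797 W

90389.2797 W


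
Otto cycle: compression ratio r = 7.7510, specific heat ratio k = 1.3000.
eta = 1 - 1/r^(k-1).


r^(k-1) = 1.8484
eta = 1 - 1/1.8484 = 0.4590 = 45.9006%

45.9006%


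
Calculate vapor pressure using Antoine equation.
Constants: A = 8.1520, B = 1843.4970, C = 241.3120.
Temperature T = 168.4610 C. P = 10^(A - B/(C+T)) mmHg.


C+T = 409.7730
B/(C+T) = 4.4988
log10(P) = 8.1520 - 4.4988 = 3.6532
P = 10^3.6532 = 4499.6117 mmHg

4499.6117 mmHg


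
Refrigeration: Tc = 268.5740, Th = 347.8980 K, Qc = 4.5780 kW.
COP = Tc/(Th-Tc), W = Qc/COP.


COP = 268.5740 / 79.3240 = 3.3858
W = 4.5780 / 3.3858 = 1.3521 kW

COP = 3.3858, W = 1.3521 kW


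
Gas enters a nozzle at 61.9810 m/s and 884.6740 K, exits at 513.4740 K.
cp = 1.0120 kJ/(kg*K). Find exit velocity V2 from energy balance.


dT = 371.2000 K
2*cp*1000*dT = 751308.8000
V1^2 = 3841.6444
V2 = sqrt(755150.4444) = 868.9939 m/s

868.9939 m/s


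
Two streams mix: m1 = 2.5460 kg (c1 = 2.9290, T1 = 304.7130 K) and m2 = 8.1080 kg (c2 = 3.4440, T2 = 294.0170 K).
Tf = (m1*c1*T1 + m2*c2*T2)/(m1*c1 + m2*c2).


num = 10482.4327
den = 35.3812
Tf = 296.2714 K

296.2714 K


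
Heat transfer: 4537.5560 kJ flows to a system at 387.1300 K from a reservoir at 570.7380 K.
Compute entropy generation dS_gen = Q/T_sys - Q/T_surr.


dS_sys = 4537.5560/387.1300 = 11.7210 kJ/K
dS_surr = -4537.5560/570.7380 = -7.9503 kJ/K
dS_gen = 11.7210 - 7.9503 = 3.7707 kJ/K (irreversible)

dS_gen = 3.7707 kJ/K, irreversible


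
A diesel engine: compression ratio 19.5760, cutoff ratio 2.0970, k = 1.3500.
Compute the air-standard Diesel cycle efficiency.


r^(k-1) = 2.8321
rc^k = 2.7174
eta = 0.5905 = 59.0518%

59.0518%


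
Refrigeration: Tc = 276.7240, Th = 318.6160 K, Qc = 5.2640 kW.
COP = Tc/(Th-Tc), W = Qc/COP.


COP = 276.7240 / 41.8920 = 6.6057
W = 5.2640 / 6.6057 = 0.7969 kW

COP = 6.6057, W = 0.7969 kW


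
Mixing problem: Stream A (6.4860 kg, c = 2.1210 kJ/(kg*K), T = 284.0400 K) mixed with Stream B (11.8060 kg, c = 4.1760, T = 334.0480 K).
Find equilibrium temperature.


num = 20376.6696
den = 63.0587
Tf = 323.1383 K

323.1383 K


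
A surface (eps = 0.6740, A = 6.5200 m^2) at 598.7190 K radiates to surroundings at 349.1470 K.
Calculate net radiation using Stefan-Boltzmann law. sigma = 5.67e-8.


T^4 = 1.2850e+11
Tsurr^4 = 1.4860e+10
Q = 0.6740 * 5.67e-8 * 6.5200 * 1.1364e+11 = 28314.4081 W

28314.4081 W


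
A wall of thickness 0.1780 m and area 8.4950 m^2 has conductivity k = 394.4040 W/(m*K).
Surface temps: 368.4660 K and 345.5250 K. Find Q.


dT = 22.9410 K
Q = 394.4040 * 8.4950 * 22.9410 / 0.1780 = 431814.3162 W

431814.3162 W


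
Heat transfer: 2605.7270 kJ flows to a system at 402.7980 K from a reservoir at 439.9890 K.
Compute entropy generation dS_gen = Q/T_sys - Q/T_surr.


dS_sys = 2605.7270/402.7980 = 6.4691 kJ/K
dS_surr = -2605.7270/439.9890 = -5.9223 kJ/K
dS_gen = 6.4691 - 5.9223 = 0.5468 kJ/K (irreversible)

dS_gen = 0.5468 kJ/K, irreversible


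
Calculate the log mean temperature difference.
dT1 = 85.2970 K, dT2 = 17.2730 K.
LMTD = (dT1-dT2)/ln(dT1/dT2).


dT1/dT2 = 4.9382
ln(dT1/dT2) = 1.5970
LMTD = 68.0240 / 1.5970 = 42.5950 K

42.5950 K


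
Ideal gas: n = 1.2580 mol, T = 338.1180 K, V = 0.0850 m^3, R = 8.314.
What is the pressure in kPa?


P = nRT/V = 1.2580 * 8.314 * 338.1180 / 0.0850
= 3536.3802 / 0.0850 = 41604.4732 Pa = 41.6045 kPa

41.6045 kPa


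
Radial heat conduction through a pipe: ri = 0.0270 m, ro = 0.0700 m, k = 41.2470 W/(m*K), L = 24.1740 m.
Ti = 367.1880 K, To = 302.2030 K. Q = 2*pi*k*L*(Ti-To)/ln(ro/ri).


dT = 64.9850 K
ln(ro/ri) = 0.9527
Q = 2*pi*41.2470*24.1740*64.9850 / 0.9527 = 427362.7702 W

427362.7702 W


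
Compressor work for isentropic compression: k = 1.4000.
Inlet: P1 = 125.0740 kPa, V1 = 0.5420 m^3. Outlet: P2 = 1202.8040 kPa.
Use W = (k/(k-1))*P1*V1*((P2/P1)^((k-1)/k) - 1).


(k-1)/k = 0.2857
(P2/P1)^exp = 1.9093
W = 3.5000 * 125.0740 * 0.5420 * (1.9093 - 1) = 215.7359 kJ

215.7359 kJ


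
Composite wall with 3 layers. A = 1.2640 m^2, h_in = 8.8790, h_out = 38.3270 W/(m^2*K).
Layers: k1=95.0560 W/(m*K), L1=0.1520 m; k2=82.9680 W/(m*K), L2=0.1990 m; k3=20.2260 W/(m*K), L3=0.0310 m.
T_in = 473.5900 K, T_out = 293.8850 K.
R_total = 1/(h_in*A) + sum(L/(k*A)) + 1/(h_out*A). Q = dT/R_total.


R_conv_in = 1/(8.8790*1.2640) = 0.0891
R_1 = 0.1520/(95.0560*1.2640) = 0.0013
R_2 = 0.1990/(82.9680*1.2640) = 0.0019
R_3 = 0.0310/(20.2260*1.2640) = 0.0012
R_conv_out = 1/(38.3270*1.2640) = 0.0206
R_total = 0.1141 K/W
Q = 179.7050 / 0.1141 = 1574.7115 W

R_total = 0.1141 K/W, Q = 1574.7115 W


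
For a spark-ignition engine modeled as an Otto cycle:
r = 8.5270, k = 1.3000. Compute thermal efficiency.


r^(k-1) = 1.9021
eta = 1 - 1/1.9021 = 0.4743 = 47.4272%

47.4272%


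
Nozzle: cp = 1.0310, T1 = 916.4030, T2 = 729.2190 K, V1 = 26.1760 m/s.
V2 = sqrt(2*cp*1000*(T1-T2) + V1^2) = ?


dT = 187.1840 K
2*cp*1000*dT = 385973.4080
V1^2 = 685.1830
V2 = sqrt(386658.5910) = 621.8188 m/s

621.8188 m/s


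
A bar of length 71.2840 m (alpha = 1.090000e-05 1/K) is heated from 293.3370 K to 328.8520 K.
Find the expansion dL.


dT = 35.5150 K
dL = 1.090000e-05 * 71.2840 * 35.5150 = 0.027595 m
L_final = 71.311595 m

dL = 0.027595 m


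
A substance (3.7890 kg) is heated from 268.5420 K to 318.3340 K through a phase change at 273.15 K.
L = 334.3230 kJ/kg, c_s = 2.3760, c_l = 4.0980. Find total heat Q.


Q1 (sensible, solid) = 3.7890 * 2.3760 * 4.6080 = 41.4843 kJ
Q2 (latent) = 3.7890 * 334.3230 = 1266.7498 kJ
Q3 (sensible, liquid) = 3.7890 * 4.0980 * 45.1840 = 701.5865 kJ
Q_total = 2009.8206 kJ

2009.8206 kJ


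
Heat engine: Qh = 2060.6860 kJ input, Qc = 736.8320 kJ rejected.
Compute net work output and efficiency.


W = 2060.6860 - 736.8320 = 1323.8540 kJ
eta = 1323.8540 / 2060.6860 = 0.6424 = 64.2434%

W = 1323.8540 kJ, eta = 64.2434%


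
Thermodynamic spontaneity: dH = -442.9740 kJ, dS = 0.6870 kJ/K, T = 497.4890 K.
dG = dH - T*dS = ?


T*dS = 497.4890 * 0.6870 = 341.7749 kJ
dG = -442.9740 - 341.7749 = -784.7489 kJ (spontaneous)

dG = -784.7489 kJ, spontaneous


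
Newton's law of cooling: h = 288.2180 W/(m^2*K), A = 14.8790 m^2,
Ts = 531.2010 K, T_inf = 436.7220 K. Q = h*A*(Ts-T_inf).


dT = 94.4790 K
Q = 288.2180 * 14.8790 * 94.4790 = 405163.3300 W

405163.3300 W


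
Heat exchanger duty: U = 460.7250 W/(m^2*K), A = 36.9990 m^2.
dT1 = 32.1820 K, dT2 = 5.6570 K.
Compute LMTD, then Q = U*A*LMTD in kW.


LMTD = 15.2573 K
Q = 460.7250 * 36.9990 * 15.2573 = 260081.2667 W = 260.0813 kW

260.0813 kW


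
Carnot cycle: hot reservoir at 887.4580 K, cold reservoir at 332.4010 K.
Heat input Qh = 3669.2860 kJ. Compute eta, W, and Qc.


eta = 1 - 332.4010/887.4580 = 0.6254
W = 0.6254 * 3669.2860 = 2294.9400 kJ
Qc = 3669.2860 - 2294.9400 = 1374.3460 kJ

eta = 62.5446%, W = 2294.9400 kJ, Qc = 1374.3460 kJ


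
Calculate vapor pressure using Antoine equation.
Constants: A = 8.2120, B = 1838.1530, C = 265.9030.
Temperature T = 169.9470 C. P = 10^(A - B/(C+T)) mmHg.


C+T = 435.8500
B/(C+T) = 4.2174
log10(P) = 8.2120 - 4.2174 = 3.9946
P = 10^3.9946 = 9876.4714 mmHg

9876.4714 mmHg


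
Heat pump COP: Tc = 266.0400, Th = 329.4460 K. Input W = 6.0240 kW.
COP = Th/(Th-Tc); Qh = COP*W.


COP = 329.4460 / 63.4060 = 5.1958
Qh = 5.1958 * 6.0240 = 31.2996 kW

COP = 5.1958, Qh = 31.2996 kW


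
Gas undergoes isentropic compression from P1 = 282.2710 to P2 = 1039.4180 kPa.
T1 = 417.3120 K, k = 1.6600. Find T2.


(k-1)/k = 0.3976
(P2/P1)^exp = 1.6791
T2 = 417.3120 * 1.6791 = 700.7229 K

700.7229 K


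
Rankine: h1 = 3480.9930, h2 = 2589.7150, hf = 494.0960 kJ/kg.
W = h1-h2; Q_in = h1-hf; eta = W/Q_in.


W = 891.2780 kJ/kg
Q_in = 2986.8970 kJ/kg
eta = 0.2984 = 29.8396%

eta = 29.8396%


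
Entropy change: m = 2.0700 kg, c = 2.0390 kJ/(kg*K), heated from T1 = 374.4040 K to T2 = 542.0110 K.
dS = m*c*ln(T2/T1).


T2/T1 = 1.4477
ln(T2/T1) = 0.3700
dS = 2.0700 * 2.0390 * 0.3700 = 1.5615 kJ/K

1.5615 kJ/K


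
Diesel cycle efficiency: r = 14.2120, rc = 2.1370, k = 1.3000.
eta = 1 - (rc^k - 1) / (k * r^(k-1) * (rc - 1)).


r^(k-1) = 2.2172
rc^k = 2.6838
eta = 0.4862 = 48.6213%

48.6213%


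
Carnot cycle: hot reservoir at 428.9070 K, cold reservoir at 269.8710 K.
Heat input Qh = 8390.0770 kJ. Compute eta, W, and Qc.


eta = 1 - 269.8710/428.9070 = 0.3708
W = 0.3708 * 8390.0770 = 3110.9874 kJ
Qc = 8390.0770 - 3110.9874 = 5279.0896 kJ

eta = 37.0794%, W = 3110.9874 kJ, Qc = 5279.0896 kJ


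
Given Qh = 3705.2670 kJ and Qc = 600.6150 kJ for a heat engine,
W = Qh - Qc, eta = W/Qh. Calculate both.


W = 3705.2670 - 600.6150 = 3104.6520 kJ
eta = 3104.6520 / 3705.2670 = 0.8379 = 83.7902%

W = 3104.6520 kJ, eta = 83.7902%


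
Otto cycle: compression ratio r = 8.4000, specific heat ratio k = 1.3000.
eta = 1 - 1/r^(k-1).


r^(k-1) = 1.8936
eta = 1 - 1/1.8936 = 0.4719 = 47.1900%

47.1900%


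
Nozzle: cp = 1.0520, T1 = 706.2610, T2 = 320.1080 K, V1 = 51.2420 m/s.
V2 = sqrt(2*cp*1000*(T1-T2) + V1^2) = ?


dT = 386.1530 K
2*cp*1000*dT = 812465.9120
V1^2 = 2625.7426
V2 = sqrt(815091.6546) = 902.8243 m/s

902.8243 m/s


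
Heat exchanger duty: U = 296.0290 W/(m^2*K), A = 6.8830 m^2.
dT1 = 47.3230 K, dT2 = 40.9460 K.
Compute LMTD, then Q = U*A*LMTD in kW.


LMTD = 44.0576 K
Q = 296.0290 * 6.8830 * 44.0576 = 89770.3557 W = 89.7704 kW

89.7704 kW


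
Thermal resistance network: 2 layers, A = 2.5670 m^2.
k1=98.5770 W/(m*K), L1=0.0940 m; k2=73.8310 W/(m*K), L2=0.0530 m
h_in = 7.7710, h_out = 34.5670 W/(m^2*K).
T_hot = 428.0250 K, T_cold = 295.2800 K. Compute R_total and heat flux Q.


R_conv_in = 1/(7.7710*2.5670) = 0.0501
R_1 = 0.0940/(98.5770*2.5670) = 0.0004
R_2 = 0.0530/(73.8310*2.5670) = 0.0003
R_conv_out = 1/(34.5670*2.5670) = 0.0113
R_total = 0.0621 K/W
Q = 132.7450 / 0.0621 = 2139.2967 W

R_total = 0.0621 K/W, Q = 2139.2967 W


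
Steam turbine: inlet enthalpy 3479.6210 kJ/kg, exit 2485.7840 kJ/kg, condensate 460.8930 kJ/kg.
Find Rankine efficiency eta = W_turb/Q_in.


W = 993.8370 kJ/kg
Q_in = 3018.7280 kJ/kg
eta = 0.3292 = 32.9224%

eta = 32.9224%


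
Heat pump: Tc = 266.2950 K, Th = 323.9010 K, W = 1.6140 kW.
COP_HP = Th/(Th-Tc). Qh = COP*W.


COP = 323.9010 / 57.6060 = 5.6227
Qh = 5.6227 * 1.6140 = 9.0750 kW

COP = 5.6227, Qh = 9.0750 kW


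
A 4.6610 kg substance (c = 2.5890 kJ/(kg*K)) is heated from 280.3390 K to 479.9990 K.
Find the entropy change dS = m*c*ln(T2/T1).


T2/T1 = 1.7122
ln(T2/T1) = 0.5378
dS = 4.6610 * 2.5890 * 0.5378 = 6.4896 kJ/K

6.4896 kJ/K


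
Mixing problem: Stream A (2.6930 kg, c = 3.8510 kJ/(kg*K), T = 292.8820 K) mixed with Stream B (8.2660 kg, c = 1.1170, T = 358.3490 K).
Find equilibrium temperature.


num = 6346.0840
den = 19.6039
Tf = 323.7160 K

323.7160 K


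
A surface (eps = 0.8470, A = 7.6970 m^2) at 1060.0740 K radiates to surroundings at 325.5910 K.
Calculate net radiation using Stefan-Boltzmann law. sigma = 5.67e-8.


T^4 = 1.2628e+12
Tsurr^4 = 1.1238e+10
Q = 0.8470 * 5.67e-8 * 7.6970 * 1.2516e+12 = 462647.8721 W

462647.8721 W


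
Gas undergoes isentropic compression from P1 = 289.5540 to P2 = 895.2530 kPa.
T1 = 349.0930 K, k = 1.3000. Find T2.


(k-1)/k = 0.2308
(P2/P1)^exp = 1.2976
T2 = 349.0930 * 1.2976 = 452.9685 K

452.9685 K


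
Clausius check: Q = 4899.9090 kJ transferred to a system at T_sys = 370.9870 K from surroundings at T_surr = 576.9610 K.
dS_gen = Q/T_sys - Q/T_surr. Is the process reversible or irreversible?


dS_sys = 4899.9090/370.9870 = 13.2078 kJ/K
dS_surr = -4899.9090/576.9610 = -8.4926 kJ/K
dS_gen = 13.2078 - 8.4926 = 4.7151 kJ/K (irreversible)

dS_gen = 4.7151 kJ/K, irreversible


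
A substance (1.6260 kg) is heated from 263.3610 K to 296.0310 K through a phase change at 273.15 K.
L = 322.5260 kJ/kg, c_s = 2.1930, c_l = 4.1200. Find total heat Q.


Q1 (sensible, solid) = 1.6260 * 2.1930 * 9.7890 = 34.9058 kJ
Q2 (latent) = 1.6260 * 322.5260 = 524.4273 kJ
Q3 (sensible, liquid) = 1.6260 * 4.1200 * 22.8810 = 153.2826 kJ
Q_total = 712.6156 kJ

712.6156 kJ


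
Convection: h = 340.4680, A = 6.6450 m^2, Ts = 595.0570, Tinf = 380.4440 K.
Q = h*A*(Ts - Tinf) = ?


dT = 214.6130 K
Q = 340.4680 * 6.6450 * 214.6130 = 485542.5673 W

485542.5673 W


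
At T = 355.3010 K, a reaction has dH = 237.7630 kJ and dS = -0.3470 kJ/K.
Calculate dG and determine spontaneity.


T*dS = 355.3010 * -0.3470 = -123.2894 kJ
dG = 237.7630 + 123.2894 = 361.0524 kJ (non-spontaneous)

dG = 361.0524 kJ, non-spontaneous


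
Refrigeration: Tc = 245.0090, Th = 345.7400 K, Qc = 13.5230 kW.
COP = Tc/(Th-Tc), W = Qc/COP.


COP = 245.0090 / 100.7310 = 2.4323
W = 13.5230 / 2.4323 = 5.5597 kW

COP = 2.4323, W = 5.5597 kW


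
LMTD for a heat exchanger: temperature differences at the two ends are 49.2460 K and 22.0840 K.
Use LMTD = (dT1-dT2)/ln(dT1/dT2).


dT1/dT2 = 2.2299
ln(dT1/dT2) = 0.8020
LMTD = 27.1620 / 0.8020 = 33.8689 K

33.8689 K
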